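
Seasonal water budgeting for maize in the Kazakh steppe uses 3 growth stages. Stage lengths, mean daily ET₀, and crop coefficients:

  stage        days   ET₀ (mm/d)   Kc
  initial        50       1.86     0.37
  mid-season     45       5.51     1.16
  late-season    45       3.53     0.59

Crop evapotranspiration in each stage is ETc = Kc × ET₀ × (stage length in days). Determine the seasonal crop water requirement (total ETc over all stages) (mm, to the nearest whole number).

initial: 0.37 × 1.86 × 50 = 34.41 mm
mid-season: 1.16 × 5.51 × 45 = 287.62 mm
late-season: 0.59 × 3.53 × 45 = 93.72 mm
Seasonal total = 415.75 mm

416 mm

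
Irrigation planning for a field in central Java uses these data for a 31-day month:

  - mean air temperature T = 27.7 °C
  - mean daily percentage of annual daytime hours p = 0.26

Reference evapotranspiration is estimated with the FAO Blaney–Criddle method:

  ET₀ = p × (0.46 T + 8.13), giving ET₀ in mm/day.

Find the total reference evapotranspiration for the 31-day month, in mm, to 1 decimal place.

ET₀ = 0.26 × (0.46 × 27.7 + 8.13) = 0.26 × 20.872 = 5.4267 mm/d
Monthly total = 5.4267 × 31 = 168.228 mm

168.2 mm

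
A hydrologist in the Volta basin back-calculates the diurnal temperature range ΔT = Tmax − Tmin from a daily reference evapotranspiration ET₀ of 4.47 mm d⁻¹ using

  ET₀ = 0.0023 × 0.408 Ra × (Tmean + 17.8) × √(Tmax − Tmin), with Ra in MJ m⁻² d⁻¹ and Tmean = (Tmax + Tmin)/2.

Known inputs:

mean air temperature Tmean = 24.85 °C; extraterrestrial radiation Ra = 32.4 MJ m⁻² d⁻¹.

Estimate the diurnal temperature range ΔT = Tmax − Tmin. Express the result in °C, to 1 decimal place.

√ΔT = ET₀ / [0.0023 × 0.408 × Ra × (Tmean+17.8)] = 4.47 / (0.0023 × 13.2192 × 42.65) = 3.4471
ΔT = 3.4471² = 11.882 °C

11.9 °C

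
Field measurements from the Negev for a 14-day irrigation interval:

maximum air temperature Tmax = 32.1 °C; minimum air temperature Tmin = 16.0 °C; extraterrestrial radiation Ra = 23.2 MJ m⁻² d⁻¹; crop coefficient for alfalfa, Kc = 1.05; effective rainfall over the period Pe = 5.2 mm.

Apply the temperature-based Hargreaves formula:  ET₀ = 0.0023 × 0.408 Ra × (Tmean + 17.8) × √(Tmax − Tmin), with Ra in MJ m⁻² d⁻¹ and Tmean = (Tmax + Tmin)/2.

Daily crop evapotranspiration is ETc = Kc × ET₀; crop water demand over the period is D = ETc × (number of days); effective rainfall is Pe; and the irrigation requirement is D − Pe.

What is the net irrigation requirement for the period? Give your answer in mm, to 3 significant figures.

48.5 mm

Tmean = (32.1 + 16.0)/2 = 24.05 °C
0.408 Ra = 0.408 × 23.2 = 9.4656 mm/d equivalent
ET₀ = 0.0023 × 9.4656 × (24.05 + 17.8) × √16.1 = 0.0023 × 9.4656 × 41.85 × 4.0125 = 3.6558 mm/d
ETc = Kc × ET₀ = 1.05 × 3.6558 = 3.8386 mm/d
Crop demand D = ETc × 14 d = 3.8386 × 14 = 53.740 mm
D − Pe = 53.740 − 5.2 = 48.540 mm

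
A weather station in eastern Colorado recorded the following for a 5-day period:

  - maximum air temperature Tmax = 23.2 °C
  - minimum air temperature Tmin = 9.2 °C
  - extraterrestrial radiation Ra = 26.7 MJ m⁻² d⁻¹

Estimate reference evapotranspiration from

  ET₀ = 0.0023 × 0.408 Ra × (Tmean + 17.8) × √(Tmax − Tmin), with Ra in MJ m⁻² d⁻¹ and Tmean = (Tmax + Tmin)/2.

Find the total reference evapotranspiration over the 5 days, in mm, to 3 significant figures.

Tmean = (23.2 + 9.2)/2 = 16.20 °C
0.408 Ra = 0.408 × 26.7 = 10.8936 mm/d equivalent
ET₀ = 0.0023 × 10.8936 × (16.20 + 17.8) × √14.0 = 0.0023 × 10.8936 × 34.00 × 3.7417 = 3.1875 mm/d
Over 5 days: 3.1875 × 5 = 15.938 mm

15.9 mm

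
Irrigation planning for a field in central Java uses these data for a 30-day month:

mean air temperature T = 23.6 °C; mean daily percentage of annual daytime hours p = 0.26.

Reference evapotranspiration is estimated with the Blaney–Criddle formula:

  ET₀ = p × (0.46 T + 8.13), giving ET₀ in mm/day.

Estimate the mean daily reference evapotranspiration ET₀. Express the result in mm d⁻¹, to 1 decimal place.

ET₀ = 0.26 × (0.46 × 23.6 + 8.13) = 0.26 × 18.986 = 4.9364 mm/d

4.9 mm d⁻¹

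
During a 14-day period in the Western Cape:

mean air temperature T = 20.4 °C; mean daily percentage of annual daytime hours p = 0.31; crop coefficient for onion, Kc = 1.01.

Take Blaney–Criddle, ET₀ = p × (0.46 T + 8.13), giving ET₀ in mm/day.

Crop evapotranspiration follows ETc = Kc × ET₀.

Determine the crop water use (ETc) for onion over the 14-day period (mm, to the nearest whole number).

ET₀ = 0.31 × (0.46 × 20.4 + 8.13) = 0.31 × 17.514 = 5.4293 mm/d
ETc = Kc × ET₀ = 1.01 × 5.4293 = 5.4836 mm/d
Over 14 days: 5.4836 × 14 = 76.770 mm

77 mm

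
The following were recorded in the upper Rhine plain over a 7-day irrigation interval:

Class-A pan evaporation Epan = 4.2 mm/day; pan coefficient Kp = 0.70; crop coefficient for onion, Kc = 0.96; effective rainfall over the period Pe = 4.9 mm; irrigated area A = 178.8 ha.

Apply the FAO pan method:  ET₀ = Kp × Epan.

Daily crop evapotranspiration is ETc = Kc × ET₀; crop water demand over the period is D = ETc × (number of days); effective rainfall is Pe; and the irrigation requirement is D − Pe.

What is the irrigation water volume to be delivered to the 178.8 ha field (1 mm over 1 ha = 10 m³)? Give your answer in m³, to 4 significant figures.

ET₀ = 0.70 × 4.2 = 2.9400 mm/d
ETc = Kc × ET₀ = 0.96 × 2.9400 = 2.8224 mm/d
Crop demand D = ETc × 7 d = 2.8224 × 7 = 19.757 mm
D − Pe = 19.757 − 4.9 = 14.857 mm
Volume = 14.857 mm × 178.8 ha × 10 = 26564.3 m³

26560 m³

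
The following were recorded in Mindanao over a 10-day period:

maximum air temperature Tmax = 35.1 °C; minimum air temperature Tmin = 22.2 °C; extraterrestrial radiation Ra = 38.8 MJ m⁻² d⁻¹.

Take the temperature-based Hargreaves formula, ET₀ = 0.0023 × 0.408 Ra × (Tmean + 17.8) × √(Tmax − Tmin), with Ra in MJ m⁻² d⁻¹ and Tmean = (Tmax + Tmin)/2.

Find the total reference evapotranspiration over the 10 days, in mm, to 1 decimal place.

60.7 mm

Tmean = (35.1 + 22.2)/2 = 28.65 °C
0.408 Ra = 0.408 × 38.8 = 15.8304 mm/d equivalent
ET₀ = 0.0023 × 15.8304 × (28.65 + 17.8) × √12.9 = 0.0023 × 15.8304 × 46.45 × 3.5917 = 6.0744 mm/d
Over 10 days: 6.0744 × 10 = 60.744 mm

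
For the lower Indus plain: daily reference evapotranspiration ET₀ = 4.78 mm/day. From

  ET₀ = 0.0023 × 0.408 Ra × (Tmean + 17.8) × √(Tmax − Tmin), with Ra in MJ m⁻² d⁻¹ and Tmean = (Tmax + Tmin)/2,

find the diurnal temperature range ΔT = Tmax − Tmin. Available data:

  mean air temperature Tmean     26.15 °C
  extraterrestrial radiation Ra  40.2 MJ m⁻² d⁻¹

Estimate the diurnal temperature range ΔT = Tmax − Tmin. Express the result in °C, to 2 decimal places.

√ΔT = ET₀ / [0.0023 × 0.408 × Ra × (Tmean+17.8)] = 4.78 / (0.0023 × 16.4016 × 43.95) = 2.8831
ΔT = 2.8831² = 8.312 °C

8.31 °C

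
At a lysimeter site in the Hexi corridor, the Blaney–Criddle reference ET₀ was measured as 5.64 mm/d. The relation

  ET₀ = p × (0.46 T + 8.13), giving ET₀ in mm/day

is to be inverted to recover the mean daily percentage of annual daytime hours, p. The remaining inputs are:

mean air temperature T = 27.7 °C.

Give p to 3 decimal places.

p = ET₀ / (0.46 T + 8.13) = 5.64 / (0.46 × 27.7 + 8.13) = 5.64 / 20.872 = 0.2702

0.270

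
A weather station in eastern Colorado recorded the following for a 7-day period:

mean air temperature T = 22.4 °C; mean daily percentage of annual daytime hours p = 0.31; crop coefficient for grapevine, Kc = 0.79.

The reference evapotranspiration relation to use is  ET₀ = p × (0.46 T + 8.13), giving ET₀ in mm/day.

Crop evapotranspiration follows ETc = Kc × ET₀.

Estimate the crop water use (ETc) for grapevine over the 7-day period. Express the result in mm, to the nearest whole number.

32 mm

ET₀ = 0.31 × (0.46 × 22.4 + 8.13) = 0.31 × 18.434 = 5.7145 mm/d
ETc = Kc × ET₀ = 0.79 × 5.7145 = 4.5145 mm/d
Over 7 days: 4.5145 × 7 = 31.602 mm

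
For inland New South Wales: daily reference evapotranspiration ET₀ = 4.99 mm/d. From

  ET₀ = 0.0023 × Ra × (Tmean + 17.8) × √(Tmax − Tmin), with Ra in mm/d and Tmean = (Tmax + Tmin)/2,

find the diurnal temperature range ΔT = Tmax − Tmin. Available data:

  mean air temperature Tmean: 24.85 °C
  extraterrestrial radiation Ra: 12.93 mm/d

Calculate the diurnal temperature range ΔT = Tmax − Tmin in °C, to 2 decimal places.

√ΔT = ET₀ / [0.0023 × Ra × (Tmean+17.8)] = 4.99 / (0.0023 × 12.93 × 42.65) = 3.9342
ΔT = 3.9342² = 15.478 °C

15.48 °C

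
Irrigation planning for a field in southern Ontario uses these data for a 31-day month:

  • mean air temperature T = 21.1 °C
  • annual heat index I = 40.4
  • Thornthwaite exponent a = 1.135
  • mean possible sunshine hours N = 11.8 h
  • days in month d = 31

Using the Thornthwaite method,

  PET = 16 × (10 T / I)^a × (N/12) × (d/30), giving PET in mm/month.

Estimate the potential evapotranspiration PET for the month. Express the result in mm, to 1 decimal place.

10T/I = 10 × 21.1 / 40.4 = 5.2228
(10T/I)^a = 5.2228^1.135 = 6.5286
Uncorrected PET = 16 × 6.5286 = 104.458 mm
Correction = (N/12)(d/30) = (11.8/12)(31/30) = 1.0161
PET = 104.458 × 1.0161 = 106.140 mm/month

106.1 mm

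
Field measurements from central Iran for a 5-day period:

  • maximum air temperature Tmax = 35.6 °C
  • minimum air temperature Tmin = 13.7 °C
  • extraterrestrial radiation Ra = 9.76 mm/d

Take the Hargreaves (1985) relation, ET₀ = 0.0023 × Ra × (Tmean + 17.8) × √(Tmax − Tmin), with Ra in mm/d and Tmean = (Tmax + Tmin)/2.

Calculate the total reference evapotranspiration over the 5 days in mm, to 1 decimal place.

22.3 mm

Tmean = (35.6 + 13.7)/2 = 24.65 °C
ET₀ = 0.0023 × 9.76 × (24.65 + 17.8) × √21.9 = 0.0023 × 9.76 × 42.45 × 4.6797 = 4.4594 mm/d
Over 5 days: 4.4594 × 5 = 22.297 mm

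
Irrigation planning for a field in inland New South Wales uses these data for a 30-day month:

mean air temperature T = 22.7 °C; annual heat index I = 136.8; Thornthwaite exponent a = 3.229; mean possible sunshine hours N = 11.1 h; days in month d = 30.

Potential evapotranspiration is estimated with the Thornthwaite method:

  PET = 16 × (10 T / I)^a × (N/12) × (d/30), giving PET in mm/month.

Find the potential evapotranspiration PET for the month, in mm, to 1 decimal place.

75.9 mm

10T/I = 10 × 22.7 / 136.8 = 1.6594
(10T/I)^a = 1.6594^3.229 = 5.1312
Uncorrected PET = 16 × 5.1312 = 82.099 mm
Correction = (N/12)(d/30) = (11.1/12)(30/30) = 0.9250
PET = 82.099 × 0.9250 = 75.942 mm/month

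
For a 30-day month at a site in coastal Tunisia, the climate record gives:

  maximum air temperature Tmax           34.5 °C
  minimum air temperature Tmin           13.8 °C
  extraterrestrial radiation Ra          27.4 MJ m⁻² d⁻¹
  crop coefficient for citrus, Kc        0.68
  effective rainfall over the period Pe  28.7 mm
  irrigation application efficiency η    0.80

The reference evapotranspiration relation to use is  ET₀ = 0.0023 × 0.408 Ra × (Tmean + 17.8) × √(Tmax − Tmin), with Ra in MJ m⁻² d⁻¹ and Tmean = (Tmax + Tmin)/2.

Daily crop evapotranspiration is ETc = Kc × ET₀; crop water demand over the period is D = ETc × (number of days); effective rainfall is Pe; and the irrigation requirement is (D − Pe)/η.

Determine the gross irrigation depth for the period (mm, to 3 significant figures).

Tmean = (34.5 + 13.8)/2 = 24.15 °C
0.408 Ra = 0.408 × 27.4 = 11.1792 mm/d equivalent
ET₀ = 0.0023 × 11.1792 × (24.15 + 17.8) × √20.7 = 0.0023 × 11.1792 × 41.95 × 4.5497 = 4.9074 mm/d
ETc = Kc × ET₀ = 0.68 × 4.9074 = 3.3370 mm/d
Crop demand D = ETc × 30 d = 3.3370 × 30 = 100.110 mm
D − Pe = 100.110 − 28.7 = 71.410 mm
Gross irrigation = 71.410 / 0.80 = 89.263 mm

89.3 mm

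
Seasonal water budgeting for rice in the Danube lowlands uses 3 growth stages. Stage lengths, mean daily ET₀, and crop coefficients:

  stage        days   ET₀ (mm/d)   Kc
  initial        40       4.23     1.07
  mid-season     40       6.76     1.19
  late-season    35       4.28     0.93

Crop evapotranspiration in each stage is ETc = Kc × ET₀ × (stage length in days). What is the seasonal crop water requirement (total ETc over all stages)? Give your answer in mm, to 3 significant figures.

642 mm

initial: 1.07 × 4.23 × 40 = 181.04 mm
mid-season: 1.19 × 6.76 × 40 = 321.78 mm
late-season: 0.93 × 4.28 × 35 = 139.31 mm
Seasonal total = 642.13 mm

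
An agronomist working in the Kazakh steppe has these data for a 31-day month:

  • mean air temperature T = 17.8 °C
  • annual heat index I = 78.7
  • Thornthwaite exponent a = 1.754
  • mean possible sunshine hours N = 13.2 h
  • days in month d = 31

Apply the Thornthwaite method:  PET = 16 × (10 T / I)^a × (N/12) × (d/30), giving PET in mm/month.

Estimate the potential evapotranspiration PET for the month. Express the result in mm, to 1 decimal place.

10T/I = 10 × 17.8 / 78.7 = 2.2618
(10T/I)^a = 2.2618^1.754 = 4.1852
Uncorrected PET = 16 × 4.1852 = 66.963 mm
Correction = (N/12)(d/30) = (13.2/12)(31/30) = 1.1367
PET = 66.963 × 1.1367 = 76.117 mm/month

76.1 mm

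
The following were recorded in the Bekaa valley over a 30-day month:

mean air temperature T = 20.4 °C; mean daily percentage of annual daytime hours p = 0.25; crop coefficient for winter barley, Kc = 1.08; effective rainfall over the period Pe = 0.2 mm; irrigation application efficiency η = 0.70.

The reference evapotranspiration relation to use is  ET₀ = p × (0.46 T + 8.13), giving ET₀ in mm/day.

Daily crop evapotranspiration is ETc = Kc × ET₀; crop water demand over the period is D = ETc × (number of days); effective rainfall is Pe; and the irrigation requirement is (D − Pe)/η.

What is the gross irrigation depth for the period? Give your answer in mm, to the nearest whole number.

202 mm

ET₀ = 0.25 × (0.46 × 20.4 + 8.13) = 0.25 × 17.514 = 4.3785 mm/d
ETc = Kc × ET₀ = 1.08 × 4.3785 = 4.7288 mm/d
Crop demand D = ETc × 30 d = 4.7288 × 30 = 141.864 mm
D − Pe = 141.864 − 0.2 = 141.664 mm
Gross irrigation = 141.664 / 0.70 = 202.377 mm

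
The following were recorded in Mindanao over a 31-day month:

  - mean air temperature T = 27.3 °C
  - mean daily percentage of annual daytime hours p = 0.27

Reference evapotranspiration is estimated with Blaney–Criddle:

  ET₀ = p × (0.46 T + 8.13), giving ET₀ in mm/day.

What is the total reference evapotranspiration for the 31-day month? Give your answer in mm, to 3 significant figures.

ET₀ = 0.27 × (0.46 × 27.3 + 8.13) = 0.27 × 20.688 = 5.5858 mm/d
Monthly total = 5.5858 × 31 = 173.160 mm

173 mm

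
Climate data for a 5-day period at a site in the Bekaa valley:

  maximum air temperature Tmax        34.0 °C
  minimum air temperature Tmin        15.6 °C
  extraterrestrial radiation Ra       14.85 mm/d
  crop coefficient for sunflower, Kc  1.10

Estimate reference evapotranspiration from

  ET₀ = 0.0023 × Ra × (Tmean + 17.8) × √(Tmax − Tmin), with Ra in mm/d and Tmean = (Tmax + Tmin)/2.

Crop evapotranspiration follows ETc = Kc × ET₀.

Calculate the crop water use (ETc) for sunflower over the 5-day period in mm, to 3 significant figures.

Tmean = (34.0 + 15.6)/2 = 24.80 °C
ET₀ = 0.0023 × 14.85 × (24.80 + 17.8) × √18.4 = 0.0023 × 14.85 × 42.60 × 4.2895 = 6.2412 mm/d
ETc = Kc × ET₀ = 1.10 × 6.2412 = 6.8653 mm/d
Over 5 days: 6.8653 × 5 = 34.327 mm

34.3 mm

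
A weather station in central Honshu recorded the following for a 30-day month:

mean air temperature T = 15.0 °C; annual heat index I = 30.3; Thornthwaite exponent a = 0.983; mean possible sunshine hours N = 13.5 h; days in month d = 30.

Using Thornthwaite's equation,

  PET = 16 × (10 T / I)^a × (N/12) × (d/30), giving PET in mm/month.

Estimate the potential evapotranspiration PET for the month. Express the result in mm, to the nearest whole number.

87 mm

10T/I = 10 × 15.0 / 30.3 = 4.9505
(10T/I)^a = 4.9505^0.983 = 4.8177
Uncorrected PET = 16 × 4.8177 = 77.083 mm
Correction = (N/12)(d/30) = (13.5/12)(30/30) = 1.1250
PET = 77.083 × 1.1250 = 86.718 mm/month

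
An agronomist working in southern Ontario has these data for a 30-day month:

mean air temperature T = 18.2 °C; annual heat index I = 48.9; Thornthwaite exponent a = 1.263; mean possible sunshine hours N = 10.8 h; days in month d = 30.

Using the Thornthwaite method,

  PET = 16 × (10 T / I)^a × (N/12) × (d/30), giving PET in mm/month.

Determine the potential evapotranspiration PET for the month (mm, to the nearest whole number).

10T/I = 10 × 18.2 / 48.9 = 3.7219
(10T/I)^a = 3.7219^1.263 = 5.2587
Uncorrected PET = 16 × 5.2587 = 84.139 mm
Correction = (N/12)(d/30) = (10.8/12)(30/30) = 0.9000
PET = 84.139 × 0.9000 = 75.725 mm/month

76 mm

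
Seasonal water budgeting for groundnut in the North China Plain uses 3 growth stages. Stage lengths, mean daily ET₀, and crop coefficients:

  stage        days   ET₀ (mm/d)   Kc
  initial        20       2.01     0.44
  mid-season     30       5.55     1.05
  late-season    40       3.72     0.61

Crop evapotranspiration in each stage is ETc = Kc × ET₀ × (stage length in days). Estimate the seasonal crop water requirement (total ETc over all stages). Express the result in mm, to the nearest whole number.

283 mm

initial: 0.44 × 2.01 × 20 = 17.69 mm
mid-season: 1.05 × 5.55 × 30 = 174.83 mm
late-season: 0.61 × 3.72 × 40 = 90.77 mm
Seasonal total = 283.29 mm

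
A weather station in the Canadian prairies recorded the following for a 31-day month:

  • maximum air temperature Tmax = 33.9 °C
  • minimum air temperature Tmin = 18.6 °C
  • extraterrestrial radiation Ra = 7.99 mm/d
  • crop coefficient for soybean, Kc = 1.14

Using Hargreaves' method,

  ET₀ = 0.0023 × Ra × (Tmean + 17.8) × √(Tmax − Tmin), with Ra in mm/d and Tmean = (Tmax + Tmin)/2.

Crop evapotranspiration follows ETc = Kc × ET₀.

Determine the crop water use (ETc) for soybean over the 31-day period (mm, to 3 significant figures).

Tmean = (33.9 + 18.6)/2 = 26.25 °C
ET₀ = 0.0023 × 7.99 × (26.25 + 17.8) × √15.3 = 0.0023 × 7.99 × 44.05 × 3.9115 = 3.1664 mm/d
ETc = Kc × ET₀ = 1.14 × 3.1664 = 3.6097 mm/d
Over 31 days: 3.6097 × 31 = 111.901 mm

112 mm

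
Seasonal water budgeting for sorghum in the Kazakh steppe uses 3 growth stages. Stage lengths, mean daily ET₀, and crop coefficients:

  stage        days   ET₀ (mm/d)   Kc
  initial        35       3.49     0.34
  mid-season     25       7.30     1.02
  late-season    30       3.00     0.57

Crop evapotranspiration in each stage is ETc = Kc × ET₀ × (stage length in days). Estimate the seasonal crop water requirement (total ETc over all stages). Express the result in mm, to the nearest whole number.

initial: 0.34 × 3.49 × 35 = 41.53 mm
mid-season: 1.02 × 7.30 × 25 = 186.15 mm
late-season: 0.57 × 3.00 × 30 = 51.30 mm
Seasonal total = 278.98 mm

279 mm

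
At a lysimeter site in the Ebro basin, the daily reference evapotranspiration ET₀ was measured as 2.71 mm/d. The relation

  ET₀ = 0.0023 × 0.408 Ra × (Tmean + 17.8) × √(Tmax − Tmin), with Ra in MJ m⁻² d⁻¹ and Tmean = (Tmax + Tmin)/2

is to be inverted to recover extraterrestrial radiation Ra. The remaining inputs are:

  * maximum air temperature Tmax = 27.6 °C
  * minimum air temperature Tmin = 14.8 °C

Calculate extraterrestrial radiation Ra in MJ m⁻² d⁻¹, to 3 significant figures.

Tmean = (27.6+14.8)/2 = 21.20 °C; ΔT = 12.8
Ra = ET₀ / [0.0023 × 0.408 × (Tmean+17.8) × √ΔT]
   = 2.71 / (0.0023 × 0.408 × 39.00 × 3.5777) = 20.697 MJ m⁻² d⁻¹

20.7 MJ m⁻² d⁻¹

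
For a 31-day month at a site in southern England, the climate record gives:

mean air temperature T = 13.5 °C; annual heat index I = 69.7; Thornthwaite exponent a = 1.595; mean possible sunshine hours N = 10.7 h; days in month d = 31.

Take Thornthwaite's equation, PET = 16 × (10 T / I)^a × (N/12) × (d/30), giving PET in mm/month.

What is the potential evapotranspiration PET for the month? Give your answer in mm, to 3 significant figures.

42.3 mm

10T/I = 10 × 13.5 / 69.7 = 1.9369
(10T/I)^a = 1.9369^1.595 = 2.8704
Uncorrected PET = 16 × 2.8704 = 45.926 mm
Correction = (N/12)(d/30) = (10.7/12)(31/30) = 0.9214
PET = 45.926 × 0.9214 = 42.316 mm/month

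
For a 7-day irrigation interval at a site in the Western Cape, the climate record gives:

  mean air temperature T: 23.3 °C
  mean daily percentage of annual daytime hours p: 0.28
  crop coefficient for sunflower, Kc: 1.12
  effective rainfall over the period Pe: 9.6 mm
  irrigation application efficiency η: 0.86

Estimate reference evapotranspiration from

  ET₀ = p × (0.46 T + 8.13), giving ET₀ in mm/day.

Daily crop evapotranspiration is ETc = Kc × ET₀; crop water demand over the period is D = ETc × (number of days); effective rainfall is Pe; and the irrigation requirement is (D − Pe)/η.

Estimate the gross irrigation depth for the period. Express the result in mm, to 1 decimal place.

ET₀ = 0.28 × (0.46 × 23.3 + 8.13) = 0.28 × 18.848 = 5.2774 mm/d
ETc = Kc × ET₀ = 1.12 × 5.2774 = 5.9107 mm/d
Crop demand D = ETc × 7 d = 5.9107 × 7 = 41.375 mm
D − Pe = 41.375 − 9.6 = 31.775 mm
Gross irrigation = 31.775 / 0.86 = 36.948 mm

36.9 mm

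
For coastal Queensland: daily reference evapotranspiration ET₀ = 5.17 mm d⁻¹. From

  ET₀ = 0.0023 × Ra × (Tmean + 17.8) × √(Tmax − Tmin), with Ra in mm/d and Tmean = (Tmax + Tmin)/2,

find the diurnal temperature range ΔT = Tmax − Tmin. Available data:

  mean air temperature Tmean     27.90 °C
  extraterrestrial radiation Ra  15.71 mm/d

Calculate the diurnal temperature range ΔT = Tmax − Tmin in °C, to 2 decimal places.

9.80 °C

√ΔT = ET₀ / [0.0023 × Ra × (Tmean+17.8)] = 5.17 / (0.0023 × 15.71 × 45.70) = 3.1309
ΔT = 3.1309² = 9.803 °C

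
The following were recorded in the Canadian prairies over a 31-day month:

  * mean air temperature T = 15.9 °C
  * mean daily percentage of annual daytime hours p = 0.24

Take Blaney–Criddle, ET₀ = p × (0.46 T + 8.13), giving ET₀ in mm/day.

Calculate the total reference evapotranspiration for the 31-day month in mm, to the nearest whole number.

ET₀ = 0.24 × (0.46 × 15.9 + 8.13) = 0.24 × 15.444 = 3.7066 mm/d
Monthly total = 3.7066 × 31 = 114.905 mm

115 mm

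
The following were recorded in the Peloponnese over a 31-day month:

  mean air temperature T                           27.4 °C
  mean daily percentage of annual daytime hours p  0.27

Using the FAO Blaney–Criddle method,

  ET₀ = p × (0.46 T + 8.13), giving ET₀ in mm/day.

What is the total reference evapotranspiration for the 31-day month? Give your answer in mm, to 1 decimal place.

ET₀ = 0.27 × (0.46 × 27.4 + 8.13) = 0.27 × 20.734 = 5.5982 mm/d
Monthly total = 5.5982 × 31 = 173.544 mm

173.5 mm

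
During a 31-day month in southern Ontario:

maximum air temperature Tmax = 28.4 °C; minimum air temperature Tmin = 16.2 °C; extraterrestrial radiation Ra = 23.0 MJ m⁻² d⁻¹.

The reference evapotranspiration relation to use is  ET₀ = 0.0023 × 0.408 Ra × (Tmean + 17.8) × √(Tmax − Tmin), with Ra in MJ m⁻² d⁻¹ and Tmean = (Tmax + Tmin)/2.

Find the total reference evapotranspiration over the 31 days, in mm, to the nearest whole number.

94 mm

Tmean = (28.4 + 16.2)/2 = 22.30 °C
0.408 Ra = 0.408 × 23.0 = 9.3840 mm/d equivalent
ET₀ = 0.0023 × 9.3840 × (22.30 + 17.8) × √12.2 = 0.0023 × 9.3840 × 40.10 × 3.4928 = 3.0230 mm/d
Over 31 days: 3.0230 × 31 = 93.713 mm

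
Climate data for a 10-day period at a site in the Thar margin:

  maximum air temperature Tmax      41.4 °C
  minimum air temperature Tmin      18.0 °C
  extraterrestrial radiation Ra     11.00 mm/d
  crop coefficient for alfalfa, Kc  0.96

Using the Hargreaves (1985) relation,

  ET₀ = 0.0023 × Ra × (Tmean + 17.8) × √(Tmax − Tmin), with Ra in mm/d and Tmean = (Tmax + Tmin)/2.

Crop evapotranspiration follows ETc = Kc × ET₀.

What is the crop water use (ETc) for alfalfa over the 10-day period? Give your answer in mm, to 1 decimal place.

Tmean = (41.4 + 18.0)/2 = 29.70 °C
ET₀ = 0.0023 × 11.00 × (29.70 + 17.8) × √23.4 = 0.0023 × 11.00 × 47.50 × 4.8374 = 5.8133 mm/d
ETc = Kc × ET₀ = 0.96 × 5.8133 = 5.5808 mm/d
Over 10 days: 5.5808 × 10 = 55.808 mm

55.8 mm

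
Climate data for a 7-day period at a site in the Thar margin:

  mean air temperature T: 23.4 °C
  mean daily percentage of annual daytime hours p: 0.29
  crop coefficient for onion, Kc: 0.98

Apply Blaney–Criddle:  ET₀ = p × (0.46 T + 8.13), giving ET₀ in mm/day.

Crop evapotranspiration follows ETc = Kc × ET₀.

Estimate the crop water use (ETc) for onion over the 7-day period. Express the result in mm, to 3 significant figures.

37.6 mm

ET₀ = 0.29 × (0.46 × 23.4 + 8.13) = 0.29 × 18.894 = 5.4793 mm/d
ETc = Kc × ET₀ = 0.98 × 5.4793 = 5.3697 mm/d
Over 7 days: 5.3697 × 7 = 37.588 mm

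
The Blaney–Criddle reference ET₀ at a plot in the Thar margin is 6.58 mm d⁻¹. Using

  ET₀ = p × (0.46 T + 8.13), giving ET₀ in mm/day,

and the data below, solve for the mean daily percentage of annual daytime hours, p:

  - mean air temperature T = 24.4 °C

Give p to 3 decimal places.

p = ET₀ / (0.46 T + 8.13) = 6.58 / (0.46 × 24.4 + 8.13) = 6.58 / 19.354 = 0.3400

0.340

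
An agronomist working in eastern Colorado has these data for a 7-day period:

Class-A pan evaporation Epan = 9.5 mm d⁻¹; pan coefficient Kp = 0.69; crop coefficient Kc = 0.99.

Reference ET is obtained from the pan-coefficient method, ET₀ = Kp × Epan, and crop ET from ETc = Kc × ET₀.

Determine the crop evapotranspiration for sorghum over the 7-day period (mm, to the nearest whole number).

ET₀ = 0.69 × 9.5 = 6.5550 mm/d
ETc = Kc × ET₀ = 0.99 × 6.5550 = 6.4895 mm/d
Over 7 days: 6.4895 × 7 = 45.427 mm

45 mm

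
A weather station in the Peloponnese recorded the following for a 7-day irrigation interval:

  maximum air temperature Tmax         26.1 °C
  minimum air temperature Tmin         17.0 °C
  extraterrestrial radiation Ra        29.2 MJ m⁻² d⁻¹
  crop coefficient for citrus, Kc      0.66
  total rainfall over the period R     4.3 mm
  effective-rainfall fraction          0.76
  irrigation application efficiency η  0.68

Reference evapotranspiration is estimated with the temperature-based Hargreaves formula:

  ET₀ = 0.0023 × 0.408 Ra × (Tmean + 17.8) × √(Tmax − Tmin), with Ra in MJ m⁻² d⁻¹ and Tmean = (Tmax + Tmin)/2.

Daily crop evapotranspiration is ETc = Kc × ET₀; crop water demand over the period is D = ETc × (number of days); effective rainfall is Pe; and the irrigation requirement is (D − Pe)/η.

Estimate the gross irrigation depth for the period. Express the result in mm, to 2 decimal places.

17.29 mm

Tmean = (26.1 + 17.0)/2 = 21.55 °C
0.408 Ra = 0.408 × 29.2 = 11.9136 mm/d equivalent
ET₀ = 0.0023 × 11.9136 × (21.55 + 17.8) × √9.1 = 0.0023 × 11.9136 × 39.35 × 3.0166 = 3.2526 mm/d
ETc = Kc × ET₀ = 0.66 × 3.2526 = 2.1467 mm/d
Crop demand D = ETc × 7 d = 2.1467 × 7 = 15.027 mm
Pe = 0.76 × 4.3 = 3.268 mm
D − Pe = 15.027 − 3.268 = 11.759 mm
Gross irrigation = 11.759 / 0.68 = 17.293 mm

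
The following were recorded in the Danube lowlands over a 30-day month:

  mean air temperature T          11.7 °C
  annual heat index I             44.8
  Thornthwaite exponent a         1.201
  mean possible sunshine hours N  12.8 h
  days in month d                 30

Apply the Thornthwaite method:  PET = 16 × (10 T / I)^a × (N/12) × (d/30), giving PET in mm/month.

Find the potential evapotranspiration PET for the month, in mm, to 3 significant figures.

10T/I = 10 × 11.7 / 44.8 = 2.6116
(10T/I)^a = 2.6116^1.201 = 3.1674
Uncorrected PET = 16 × 3.1674 = 50.678 mm
Correction = (N/12)(d/30) = (12.8/12)(30/30) = 1.0667
PET = 50.678 × 1.0667 = 54.058 mm/month

54.1 mm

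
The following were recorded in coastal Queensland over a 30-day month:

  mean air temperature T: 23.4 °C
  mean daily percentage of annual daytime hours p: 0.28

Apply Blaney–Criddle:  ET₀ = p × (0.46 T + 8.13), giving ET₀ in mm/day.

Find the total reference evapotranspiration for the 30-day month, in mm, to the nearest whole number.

ET₀ = 0.28 × (0.46 × 23.4 + 8.13) = 0.28 × 18.894 = 5.2903 mm/d
Monthly total = 5.2903 × 30 = 158.709 mm

159 mm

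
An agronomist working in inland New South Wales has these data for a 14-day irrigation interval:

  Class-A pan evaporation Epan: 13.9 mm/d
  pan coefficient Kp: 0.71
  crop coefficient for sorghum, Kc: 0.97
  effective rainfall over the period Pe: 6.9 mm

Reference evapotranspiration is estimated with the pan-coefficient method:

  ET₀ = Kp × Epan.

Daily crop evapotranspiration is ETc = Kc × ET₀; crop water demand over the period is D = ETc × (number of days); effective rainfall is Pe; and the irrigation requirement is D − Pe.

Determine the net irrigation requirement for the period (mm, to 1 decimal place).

ET₀ = 0.71 × 13.9 = 9.8690 mm/d
ETc = Kc × ET₀ = 0.97 × 9.8690 = 9.5729 mm/d
Crop demand D = ETc × 14 d = 9.5729 × 14 = 134.021 mm
D − Pe = 134.021 − 6.9 = 127.121 mm

127.1 mm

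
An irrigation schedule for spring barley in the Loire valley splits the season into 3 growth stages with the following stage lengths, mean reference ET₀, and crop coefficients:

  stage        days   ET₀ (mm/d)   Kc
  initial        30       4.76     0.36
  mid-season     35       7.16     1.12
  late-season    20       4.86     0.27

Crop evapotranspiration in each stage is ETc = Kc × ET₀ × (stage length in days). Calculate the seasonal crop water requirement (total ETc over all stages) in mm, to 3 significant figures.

358 mm

initial: 0.36 × 4.76 × 30 = 51.41 mm
mid-season: 1.12 × 7.16 × 35 = 280.67 mm
late-season: 0.27 × 4.86 × 20 = 26.24 mm
Seasonal total = 358.32 mm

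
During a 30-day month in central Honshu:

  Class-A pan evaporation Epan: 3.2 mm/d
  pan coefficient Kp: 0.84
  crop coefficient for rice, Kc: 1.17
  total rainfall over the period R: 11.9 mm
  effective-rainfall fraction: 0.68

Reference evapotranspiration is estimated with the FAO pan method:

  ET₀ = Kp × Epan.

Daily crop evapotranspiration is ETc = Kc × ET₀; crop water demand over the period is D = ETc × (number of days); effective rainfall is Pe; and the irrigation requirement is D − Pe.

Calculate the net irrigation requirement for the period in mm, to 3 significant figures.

86.3 mm

ET₀ = 0.84 × 3.2 = 2.6880 mm/d
ETc = Kc × ET₀ = 1.17 × 2.6880 = 3.1450 mm/d
Crop demand D = ETc × 30 d = 3.1450 × 30 = 94.350 mm
Pe = 0.68 × 11.9 = 8.092 mm
D − Pe = 94.350 − 8.092 = 86.258 mm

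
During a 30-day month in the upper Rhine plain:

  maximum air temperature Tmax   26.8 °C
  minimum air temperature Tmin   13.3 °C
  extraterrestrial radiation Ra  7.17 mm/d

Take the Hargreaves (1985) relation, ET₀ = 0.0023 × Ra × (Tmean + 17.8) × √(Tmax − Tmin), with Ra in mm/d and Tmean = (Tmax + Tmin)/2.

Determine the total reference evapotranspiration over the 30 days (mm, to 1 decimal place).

Tmean = (26.8 + 13.3)/2 = 20.05 °C
ET₀ = 0.0023 × 7.17 × (20.05 + 17.8) × √13.5 = 0.0023 × 7.17 × 37.85 × 3.6742 = 2.2934 mm/d
Over 30 days: 2.2934 × 30 = 68.802 mm

68.8 mm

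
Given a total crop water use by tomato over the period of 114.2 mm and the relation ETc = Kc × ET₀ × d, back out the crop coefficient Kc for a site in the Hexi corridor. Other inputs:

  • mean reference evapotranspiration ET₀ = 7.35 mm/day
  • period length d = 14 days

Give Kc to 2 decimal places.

1.11

ETc = Kc × ET₀ × d  ⇒  Kc = ETc / (ET₀ × d)
Kc = 114.2 / (7.35 × 14) = 114.2 / 102.90 = 1.1098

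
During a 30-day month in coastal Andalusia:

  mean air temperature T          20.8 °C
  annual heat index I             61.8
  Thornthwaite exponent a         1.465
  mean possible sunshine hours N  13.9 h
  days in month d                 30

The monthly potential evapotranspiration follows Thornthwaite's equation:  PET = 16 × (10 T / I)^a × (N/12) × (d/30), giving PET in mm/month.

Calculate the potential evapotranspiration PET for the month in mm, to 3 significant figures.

10T/I = 10 × 20.8 / 61.8 = 3.3657
(10T/I)^a = 3.3657^1.465 = 5.9179
Uncorrected PET = 16 × 5.9179 = 94.686 mm
Correction = (N/12)(d/30) = (13.9/12)(30/30) = 1.1583
PET = 94.686 × 1.1583 = 109.675 mm/month

110 mm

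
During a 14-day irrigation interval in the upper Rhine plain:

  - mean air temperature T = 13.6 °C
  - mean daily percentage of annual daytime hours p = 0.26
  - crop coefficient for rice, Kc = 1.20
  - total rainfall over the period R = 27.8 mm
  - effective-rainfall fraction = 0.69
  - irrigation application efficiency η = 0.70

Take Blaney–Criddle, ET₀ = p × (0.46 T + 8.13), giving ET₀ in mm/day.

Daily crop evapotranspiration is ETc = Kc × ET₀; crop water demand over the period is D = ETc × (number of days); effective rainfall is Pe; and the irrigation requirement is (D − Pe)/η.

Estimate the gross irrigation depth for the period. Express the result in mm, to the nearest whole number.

ET₀ = 0.26 × (0.46 × 13.6 + 8.13) = 0.26 × 14.386 = 3.7404 mm/d
ETc = Kc × ET₀ = 1.20 × 3.7404 = 4.4885 mm/d
Crop demand D = ETc × 14 d = 4.4885 × 14 = 62.839 mm
Pe = 0.69 × 27.8 = 19.182 mm
D − Pe = 62.839 − 19.182 = 43.657 mm
Gross irrigation = 43.657 / 0.70 = 62.367 mm

62 mm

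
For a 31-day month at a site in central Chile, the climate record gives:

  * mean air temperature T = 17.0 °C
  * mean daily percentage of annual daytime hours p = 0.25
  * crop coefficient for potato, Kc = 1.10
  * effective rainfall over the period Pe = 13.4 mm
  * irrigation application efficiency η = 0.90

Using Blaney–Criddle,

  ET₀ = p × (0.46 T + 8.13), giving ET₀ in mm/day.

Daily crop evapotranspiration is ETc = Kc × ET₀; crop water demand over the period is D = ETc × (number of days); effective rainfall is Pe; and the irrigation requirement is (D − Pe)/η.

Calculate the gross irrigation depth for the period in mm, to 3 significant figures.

136 mm

ET₀ = 0.25 × (0.46 × 17.0 + 8.13) = 0.25 × 15.950 = 3.9875 mm/d
ETc = Kc × ET₀ = 1.10 × 3.9875 = 4.3863 mm/d
Crop demand D = ETc × 31 d = 4.3863 × 31 = 135.975 mm
D − Pe = 135.975 − 13.4 = 122.575 mm
Gross irrigation = 122.575 / 0.90 = 136.194 mm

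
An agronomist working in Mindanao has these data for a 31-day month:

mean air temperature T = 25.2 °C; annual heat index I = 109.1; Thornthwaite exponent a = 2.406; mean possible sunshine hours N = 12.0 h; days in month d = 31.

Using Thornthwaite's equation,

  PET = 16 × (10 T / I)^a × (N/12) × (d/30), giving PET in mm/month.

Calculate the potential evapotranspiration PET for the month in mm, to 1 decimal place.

123.9 mm

10T/I = 10 × 25.2 / 109.1 = 2.3098
(10T/I)^a = 2.3098^2.406 = 7.4948
Uncorrected PET = 16 × 7.4948 = 119.917 mm
Correction = (N/12)(d/30) = (12.0/12)(31/30) = 1.0333
PET = 119.917 × 1.0333 = 123.910 mm/month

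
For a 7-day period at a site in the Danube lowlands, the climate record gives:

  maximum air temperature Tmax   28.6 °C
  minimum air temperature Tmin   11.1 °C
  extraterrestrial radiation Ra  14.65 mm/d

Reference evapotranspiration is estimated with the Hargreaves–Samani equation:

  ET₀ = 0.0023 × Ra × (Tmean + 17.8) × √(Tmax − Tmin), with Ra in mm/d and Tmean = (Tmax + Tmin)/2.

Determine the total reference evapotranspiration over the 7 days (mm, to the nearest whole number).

Tmean = (28.6 + 11.1)/2 = 19.85 °C
ET₀ = 0.0023 × 14.65 × (19.85 + 17.8) × √17.5 = 0.0023 × 14.65 × 37.65 × 4.1833 = 5.3070 mm/d
Over 7 days: 5.3070 × 7 = 37.149 mm

37 mm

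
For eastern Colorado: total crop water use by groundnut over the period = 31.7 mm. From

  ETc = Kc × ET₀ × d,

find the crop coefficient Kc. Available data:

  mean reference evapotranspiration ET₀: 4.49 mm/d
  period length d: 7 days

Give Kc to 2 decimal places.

ETc = Kc × ET₀ × d  ⇒  Kc = ETc / (ET₀ × d)
Kc = 31.7 / (4.49 × 7) = 31.7 / 31.43 = 1.0086

1.01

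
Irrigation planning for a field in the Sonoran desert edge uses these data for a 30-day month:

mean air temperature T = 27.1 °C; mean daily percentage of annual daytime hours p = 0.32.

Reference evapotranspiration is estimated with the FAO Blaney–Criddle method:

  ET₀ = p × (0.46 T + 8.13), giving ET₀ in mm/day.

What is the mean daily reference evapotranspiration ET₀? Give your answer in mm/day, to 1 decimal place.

ET₀ = 0.32 × (0.46 × 27.1 + 8.13) = 0.32 × 20.596 = 6.5907 mm/d

6.6 mm/day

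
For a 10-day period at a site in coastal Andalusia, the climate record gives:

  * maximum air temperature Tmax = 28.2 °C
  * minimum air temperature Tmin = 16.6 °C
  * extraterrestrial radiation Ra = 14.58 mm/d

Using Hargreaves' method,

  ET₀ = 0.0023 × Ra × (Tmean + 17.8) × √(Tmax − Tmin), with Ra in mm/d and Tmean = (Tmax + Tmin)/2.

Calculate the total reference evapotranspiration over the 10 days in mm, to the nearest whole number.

46 mm

Tmean = (28.2 + 16.6)/2 = 22.40 °C
ET₀ = 0.0023 × 14.58 × (22.40 + 17.8) × √11.6 = 0.0023 × 14.58 × 40.20 × 3.4059 = 4.5914 mm/d
Over 10 days: 4.5914 × 10 = 45.914 mm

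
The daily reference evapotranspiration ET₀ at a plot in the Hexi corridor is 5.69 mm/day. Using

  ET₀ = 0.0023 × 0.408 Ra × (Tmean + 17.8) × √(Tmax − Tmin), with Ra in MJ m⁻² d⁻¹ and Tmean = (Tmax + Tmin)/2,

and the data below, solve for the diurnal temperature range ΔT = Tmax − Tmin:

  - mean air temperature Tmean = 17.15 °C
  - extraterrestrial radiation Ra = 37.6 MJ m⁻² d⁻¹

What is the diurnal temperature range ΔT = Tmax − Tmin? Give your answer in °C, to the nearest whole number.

√ΔT = ET₀ / [0.0023 × 0.408 × Ra × (Tmean+17.8)] = 5.69 / (0.0023 × 15.3408 × 34.95) = 4.6141
ΔT = 4.6141² = 21.290 °C

21 °C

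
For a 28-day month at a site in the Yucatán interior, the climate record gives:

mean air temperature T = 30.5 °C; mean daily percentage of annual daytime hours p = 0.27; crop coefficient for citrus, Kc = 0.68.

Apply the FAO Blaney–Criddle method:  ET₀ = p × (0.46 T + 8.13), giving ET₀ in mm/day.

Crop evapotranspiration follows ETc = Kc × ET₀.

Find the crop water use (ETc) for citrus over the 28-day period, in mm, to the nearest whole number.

ET₀ = 0.27 × (0.46 × 30.5 + 8.13) = 0.27 × 22.160 = 5.9832 mm/d
ETc = Kc × ET₀ = 0.68 × 5.9832 = 4.0686 mm/d
Over 28 days: 4.0686 × 28 = 113.921 mm

114 mm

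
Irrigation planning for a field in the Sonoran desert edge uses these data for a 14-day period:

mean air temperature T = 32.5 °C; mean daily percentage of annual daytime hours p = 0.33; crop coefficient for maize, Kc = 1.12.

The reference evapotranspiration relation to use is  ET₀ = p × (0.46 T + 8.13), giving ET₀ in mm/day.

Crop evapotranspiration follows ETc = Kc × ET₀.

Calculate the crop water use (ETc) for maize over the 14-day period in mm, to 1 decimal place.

ET₀ = 0.33 × (0.46 × 32.5 + 8.13) = 0.33 × 23.080 = 7.6164 mm/d
ETc = Kc × ET₀ = 1.12 × 7.6164 = 8.5304 mm/d
Over 14 days: 8.5304 × 14 = 119.426 mm

119.4 mm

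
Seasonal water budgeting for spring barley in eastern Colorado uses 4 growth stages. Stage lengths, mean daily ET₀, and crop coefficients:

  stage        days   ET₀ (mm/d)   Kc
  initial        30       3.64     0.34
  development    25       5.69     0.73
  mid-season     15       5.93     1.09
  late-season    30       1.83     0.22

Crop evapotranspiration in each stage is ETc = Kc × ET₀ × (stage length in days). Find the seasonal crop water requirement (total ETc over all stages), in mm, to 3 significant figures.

250 mm

initial: 0.34 × 3.64 × 30 = 37.13 mm
development: 0.73 × 5.69 × 25 = 103.84 mm
mid-season: 1.09 × 5.93 × 15 = 96.96 mm
late-season: 0.22 × 1.83 × 30 = 12.08 mm
Seasonal total = 250.01 mm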